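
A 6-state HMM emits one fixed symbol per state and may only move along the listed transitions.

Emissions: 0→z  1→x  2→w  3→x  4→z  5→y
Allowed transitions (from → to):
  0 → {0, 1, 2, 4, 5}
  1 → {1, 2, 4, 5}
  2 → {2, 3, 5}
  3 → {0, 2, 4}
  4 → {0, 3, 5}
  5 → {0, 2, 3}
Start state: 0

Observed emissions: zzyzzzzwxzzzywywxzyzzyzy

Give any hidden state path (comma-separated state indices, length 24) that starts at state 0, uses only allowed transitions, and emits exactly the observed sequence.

  0: obs=z cand={0,4} pick 0 [start]
  1: obs=z cand={0,4} pick 0 [0->0 ok]
  2: obs=y cand={5} pick 5 [0->5 ok]
  3: obs=z cand={0,4} pick 0 [5->0 ok]
  4: obs=z cand={0,4} pick 0 [0->0 ok]
  5: obs=z cand={0,4} pick 4 [0->4 ok]
  6: obs=z cand={0,4} pick 0 [4->0 ok]
  7: obs=w cand={2} pick 2 [0->2 ok]
  8: obs=x cand={1,3} pick 3 [2->3 ok]
  9: obs=z cand={0,4} pick 0 [3->0 ok]
  10: obs=z cand={0,4} pick 0 [0->0 ok]
  11: obs=z cand={0,4} pick 4 [0->4 ok]
  12: obs=y cand={5} pick 5 [4->5 ok]
  13: obs=w cand={2} pick 2 [5->2 ok]
  14: obs=y cand={5} pick 5 [2->5 ok]
  15: obs=w cand={2} pick 2 [5->2 ok]
  16: obs=x cand={1,3} pick 3 [2->3 ok]
  17: obs=z cand={0,4} pick 4 [3->4 ok]
  18: obs=y cand={5} pick 5 [4->5 ok]
  19: obs=z cand={0,4} pick 0 [5->0 ok]
  20: obs=z cand={0,4} pick 4 [0->4 ok]
  21: obs=y cand={5} pick 5 [4->5 ok]
  22: obs=z cand={0,4} pick 0 [5->0 ok]
  23: obs=y cand={5} pick 5 [0->5 ok]

0,0,5,0,0,4,0,2,3,0,0,4,5,2,5,2,3,4,5,0,4,5,0,5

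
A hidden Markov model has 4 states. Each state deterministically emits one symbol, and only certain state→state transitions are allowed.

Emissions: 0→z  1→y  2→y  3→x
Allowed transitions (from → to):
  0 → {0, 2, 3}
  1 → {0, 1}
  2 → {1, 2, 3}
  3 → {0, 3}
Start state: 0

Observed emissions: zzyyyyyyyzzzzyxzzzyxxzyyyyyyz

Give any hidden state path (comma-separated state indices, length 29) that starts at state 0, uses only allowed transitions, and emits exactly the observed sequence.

  0: obs=z cand={0} pick 0 [start]
  1: obs=z cand={0} pick 0 [0->0 ok]
  2: obs=y cand={1,2} pick 2 [0->2 ok]
  3: obs=y cand={1,2} pick 2 [2->2 ok]
  4: obs=y cand={1,2} pick 2 [2->2 ok]
  5: obs=y cand={1,2} pick 2 [2->2 ok]
  6: obs=y cand={1,2} pick 2 [2->2 ok]
  7: obs=y cand={1,2} pick 2 [2->2 ok]
  8: obs=y cand={1,2} pick 1 [2->1 ok]
  9: obs=z cand={0} pick 0 [1->0 ok]
  10: obs=z cand={0} pick 0 [0->0 ok]
  11: obs=z cand={0} pick 0 [0->0 ok]
  12: obs=z cand={0} pick 0 [0->0 ok]
  13: obs=y cand={1,2} pick 2 [0->2 ok]
  14: obs=x cand={3} pick 3 [2->3 ok]
  15: obs=z cand={0} pick 0 [3->0 ok]
  16: obs=z cand={0} pick 0 [0->0 ok]
  17: obs=z cand={0} pick 0 [0->0 ok]
  18: obs=y cand={1,2} pick 2 [0->2 ok]
  19: obs=x cand={3} pick 3 [2->3 ok]
  20: obs=x cand={3} pick 3 [3->3 ok]
  21: obs=z cand={0} pick 0 [3->0 ok]
  22: obs=y cand={1,2} pick 2 [0->2 ok]
  23: obs=y cand={1,2} pick 2 [2->2 ok]
  24: obs=y cand={1,2} pick 2 [2->2 ok]
  25: obs=y cand={1,2} pick 1 [2->1 ok]
  26: obs=y cand={1,2} pick 1 [1->1 ok]
  27: obs=y cand={1,2} pick 1 [1->1 ok]
  28: obs=z cand={0} pick 0 [1->0 ok]

0,0,2,2,2,2,2,2,1,0,0,0,0,2,3,0,0,0,2,3,3,0,2,2,2,1,1,1,0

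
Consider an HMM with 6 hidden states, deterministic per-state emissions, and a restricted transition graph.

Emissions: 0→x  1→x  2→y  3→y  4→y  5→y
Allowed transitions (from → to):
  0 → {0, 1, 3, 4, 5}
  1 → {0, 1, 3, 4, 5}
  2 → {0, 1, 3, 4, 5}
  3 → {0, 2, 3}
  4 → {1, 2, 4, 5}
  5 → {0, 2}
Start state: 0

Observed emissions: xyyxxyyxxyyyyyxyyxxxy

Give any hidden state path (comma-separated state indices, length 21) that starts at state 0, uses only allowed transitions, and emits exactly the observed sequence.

0,3,2,1,1,5,2,0,0,3,3,3,3,2,0,3,3,0,1,0,4

  t0 'x' -> {0,1}, take 0 (start)
  t1 'y' -> {2,3,4,5}, take 3 (0->3 ok)
  t2 'y' -> {2,3,4,5}, take 2 (3->2 ok)
  t3 'x' -> {0,1}, take 1 (2->1 ok)
  t4 'x' -> {0,1}, take 1 (1->1 ok)
  t5 'y' -> {2,3,4,5}, take 5 (1->5 ok)
  t6 'y' -> {2,3,4,5}, take 2 (5->2 ok)
  t7 'x' -> {0,1}, take 0 (2->0 ok)
  t8 'x' -> {0,1}, take 0 (0->0 ok)
  t9 'y' -> {2,3,4,5}, take 3 (0->3 ok)
  t10 'y' -> {2,3,4,5}, take 3 (3->3 ok)
  t11 'y' -> {2,3,4,5}, take 3 (3->3 ok)
  t12 'y' -> {2,3,4,5}, take 3 (3->3 ok)
  t13 'y' -> {2,3,4,5}, take 2 (3->2 ok)
  t14 'x' -> {0,1}, take 0 (2->0 ok)
  t15 'y' -> {2,3,4,5}, take 3 (0->3 ok)
  t16 'y' -> {2,3,4,5}, take 3 (3->3 ok)
  t17 'x' -> {0,1}, take 0 (3->0 ok)
  t18 'x' -> {0,1}, take 1 (0->1 ok)
  t19 'x' -> {0,1}, take 0 (1->0 ok)
  t20 'y' -> {2,3,4,5}, take 4 (0->4 ok)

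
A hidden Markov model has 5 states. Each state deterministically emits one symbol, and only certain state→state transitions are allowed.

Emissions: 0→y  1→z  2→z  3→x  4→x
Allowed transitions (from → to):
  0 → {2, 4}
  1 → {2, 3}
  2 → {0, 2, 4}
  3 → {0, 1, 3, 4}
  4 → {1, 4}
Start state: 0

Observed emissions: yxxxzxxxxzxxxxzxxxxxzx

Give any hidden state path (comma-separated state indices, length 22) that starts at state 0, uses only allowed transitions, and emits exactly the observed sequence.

  t0 'y' -> {0}, take 0 (start)
  t1 'x' -> {3,4}, take 4 (0->4 ok)
  t2 'x' -> {3,4}, take 4 (4->4 ok)
  t3 'x' -> {3,4}, take 4 (4->4 ok)
  t4 'z' -> {1,2}, take 1 (4->1 ok)
  t5 'x' -> {3,4}, take 3 (1->3 ok)
  t6 'x' -> {3,4}, take 3 (3->3 ok)
  t7 'x' -> {3,4}, take 3 (3->3 ok)
  t8 'x' -> {3,4}, take 4 (3->4 ok)
  t9 'z' -> {1,2}, take 1 (4->1 ok)
  t10 'x' -> {3,4}, take 3 (1->3 ok)
  t11 'x' -> {3,4}, take 3 (3->3 ok)
  t12 'x' -> {3,4}, take 3 (3->3 ok)
  t13 'x' -> {3,4}, take 4 (3->4 ok)
  t14 'z' -> {1,2}, take 1 (4->1 ok)
  t15 'x' -> {3,4}, take 3 (1->3 ok)
  t16 'x' -> {3,4}, take 4 (3->4 ok)
  t17 'x' -> {3,4}, take 4 (4->4 ok)
  t18 'x' -> {3,4}, take 4 (4->4 ok)
  t19 'x' -> {3,4}, take 4 (4->4 ok)
  t20 'z' -> {1,2}, take 1 (4->1 ok)
  t21 'x' -> {3,4}, take 3 (1->3 ok)

0,4,4,4,1,3,3,3,4,1,3,3,3,4,1,3,4,4,4,4,1,3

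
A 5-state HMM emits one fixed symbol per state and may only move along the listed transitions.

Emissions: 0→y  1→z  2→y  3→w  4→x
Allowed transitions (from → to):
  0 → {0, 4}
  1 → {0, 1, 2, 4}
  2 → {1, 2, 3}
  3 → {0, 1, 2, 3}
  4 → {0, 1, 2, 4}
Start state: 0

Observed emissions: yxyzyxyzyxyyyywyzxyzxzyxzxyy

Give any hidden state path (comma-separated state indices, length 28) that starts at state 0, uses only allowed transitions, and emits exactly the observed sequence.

0,4,2,1,0,4,2,1,0,4,2,2,2,2,3,2,1,4,2,1,4,1,0,4,1,4,0,0

  pos 0: y in {0,2}, choose 0; start
  pos 1: x in {4}, choose 4; 0->4 ok
  pos 2: y in {0,2}, choose 2; 4->2 ok
  pos 3: z in {1}, choose 1; 2->1 ok
  pos 4: y in {0,2}, choose 0; 1->0 ok
  pos 5: x in {4}, choose 4; 0->4 ok
  pos 6: y in {0,2}, choose 2; 4->2 ok
  pos 7: z in {1}, choose 1; 2->1 ok
  pos 8: y in {0,2}, choose 0; 1->0 ok
  pos 9: x in {4}, choose 4; 0->4 ok
  pos 10: y in {0,2}, choose 2; 4->2 ok
  pos 11: y in {0,2}, choose 2; 2->2 ok
  pos 12: y in {0,2}, choose 2; 2->2 ok
  pos 13: y in {0,2}, choose 2; 2->2 ok
  pos 14: w in {3}, choose 3; 2->3 ok
  pos 15: y in {0,2}, choose 2; 3->2 ok
  pos 16: z in {1}, choose 1; 2->1 ok
  pos 17: x in {4}, choose 4; 1->4 ok
  pos 18: y in {0,2}, choose 2; 4->2 ok
  pos 19: z in {1}, choose 1; 2->1 ok
  pos 20: x in {4}, choose 4; 1->4 ok
  pos 21: z in {1}, choose 1; 4->1 ok
  pos 22: y in {0,2}, choose 0; 1->0 ok
  pos 23: x in {4}, choose 4; 0->4 ok
  pos 24: z in {1}, choose 1; 4->1 ok
  pos 25: x in {4}, choose 4; 1->4 ok
  pos 26: y in {0,2}, choose 0; 4->0 ok
  pos 27: y in {0,2}, choose 0; 0->0 ok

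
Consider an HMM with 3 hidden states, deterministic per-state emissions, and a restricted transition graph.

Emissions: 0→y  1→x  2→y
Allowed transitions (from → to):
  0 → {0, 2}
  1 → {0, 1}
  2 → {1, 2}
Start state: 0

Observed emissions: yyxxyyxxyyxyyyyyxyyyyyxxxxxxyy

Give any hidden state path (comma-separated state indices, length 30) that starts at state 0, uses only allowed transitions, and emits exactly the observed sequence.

0,2,1,1,0,2,1,1,0,2,1,0,0,0,0,2,1,0,0,2,2,2,1,1,1,1,1,1,0,0

  t0 'y' -> {0,2}, take 0 (start)
  t1 'y' -> {0,2}, take 2 (0->2 ok)
  t2 'x' -> {1}, take 1 (2->1 ok)
  t3 'x' -> {1}, take 1 (1->1 ok)
  t4 'y' -> {0,2}, take 0 (1->0 ok)
  t5 'y' -> {0,2}, take 2 (0->2 ok)
  t6 'x' -> {1}, take 1 (2->1 ok)
  t7 'x' -> {1}, take 1 (1->1 ok)
  t8 'y' -> {0,2}, take 0 (1->0 ok)
  t9 'y' -> {0,2}, take 2 (0->2 ok)
  t10 'x' -> {1}, take 1 (2->1 ok)
  t11 'y' -> {0,2}, take 0 (1->0 ok)
  t12 'y' -> {0,2}, take 0 (0->0 ok)
  t13 'y' -> {0,2}, take 0 (0->0 ok)
  t14 'y' -> {0,2}, take 0 (0->0 ok)
  t15 'y' -> {0,2}, take 2 (0->2 ok)
  t16 'x' -> {1}, take 1 (2->1 ok)
  t17 'y' -> {0,2}, take 0 (1->0 ok)
  t18 'y' -> {0,2}, take 0 (0->0 ok)
  t19 'y' -> {0,2}, take 2 (0->2 ok)
  t20 'y' -> {0,2}, take 2 (2->2 ok)
  t21 'y' -> {0,2}, take 2 (2->2 ok)
  t22 'x' -> {1}, take 1 (2->1 ok)
  t23 'x' -> {1}, take 1 (1->1 ok)
  t24 'x' -> {1}, take 1 (1->1 ok)
  t25 'x' -> {1}, take 1 (1->1 ok)
  t26 'x' -> {1}, take 1 (1->1 ok)
  t27 'x' -> {1}, take 1 (1->1 ok)
  t28 'y' -> {0,2}, take 0 (1->0 ok)
  t29 'y' -> {0,2}, take 0 (0->0 ok)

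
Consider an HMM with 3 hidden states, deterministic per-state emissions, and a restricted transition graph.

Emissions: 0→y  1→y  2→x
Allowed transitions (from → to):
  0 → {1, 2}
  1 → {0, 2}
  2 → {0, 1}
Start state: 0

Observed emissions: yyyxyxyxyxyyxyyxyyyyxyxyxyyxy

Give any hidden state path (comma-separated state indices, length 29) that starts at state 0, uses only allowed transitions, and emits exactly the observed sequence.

0,1,0,2,1,2,1,2,0,2,0,1,2,1,0,2,0,1,0,1,2,0,2,1,2,0,1,2,1

  0: obs=y cand={0,1} pick 0 [start]
  1: obs=y cand={0,1} pick 1 [0->1 ok]
  2: obs=y cand={0,1} pick 0 [1->0 ok]
  3: obs=x cand={2} pick 2 [0->2 ok]
  4: obs=y cand={0,1} pick 1 [2->1 ok]
  5: obs=x cand={2} pick 2 [1->2 ok]
  6: obs=y cand={0,1} pick 1 [2->1 ok]
  7: obs=x cand={2} pick 2 [1->2 ok]
  8: obs=y cand={0,1} pick 0 [2->0 ok]
  9: obs=x cand={2} pick 2 [0->2 ok]
  10: obs=y cand={0,1} pick 0 [2->0 ok]
  11: obs=y cand={0,1} pick 1 [0->1 ok]
  12: obs=x cand={2} pick 2 [1->2 ok]
  13: obs=y cand={0,1} pick 1 [2->1 ok]
  14: obs=y cand={0,1} pick 0 [1->0 ok]
  15: obs=x cand={2} pick 2 [0->2 ok]
  16: obs=y cand={0,1} pick 0 [2->0 ok]
  17: obs=y cand={0,1} pick 1 [0->1 ok]
  18: obs=y cand={0,1} pick 0 [1->0 ok]
  19: obs=y cand={0,1} pick 1 [0->1 ok]
  20: obs=x cand={2} pick 2 [1->2 ok]
  21: obs=y cand={0,1} pick 0 [2->0 ok]
  22: obs=x cand={2} pick 2 [0->2 ok]
  23: obs=y cand={0,1} pick 1 [2->1 ok]
  24: obs=x cand={2} pick 2 [1->2 ok]
  25: obs=y cand={0,1} pick 0 [2->0 ok]
  26: obs=y cand={0,1} pick 1 [0->1 ok]
  27: obs=x cand={2} pick 2 [1->2 ok]
  28: obs=y cand={0,1} pick 1 [2->1 ok]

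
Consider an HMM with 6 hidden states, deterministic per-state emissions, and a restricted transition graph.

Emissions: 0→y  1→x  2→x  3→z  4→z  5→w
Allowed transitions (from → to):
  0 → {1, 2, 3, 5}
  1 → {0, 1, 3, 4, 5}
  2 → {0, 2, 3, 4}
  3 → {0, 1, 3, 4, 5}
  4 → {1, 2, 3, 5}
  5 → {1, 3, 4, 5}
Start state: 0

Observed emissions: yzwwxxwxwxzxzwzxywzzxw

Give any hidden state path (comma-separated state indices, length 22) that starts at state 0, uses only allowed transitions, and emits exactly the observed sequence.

0,3,5,5,1,1,5,1,5,1,4,1,4,5,3,1,0,5,3,4,1,5

  [0] y  {0}  => 0  start
  [1] z  {3,4}  => 3  0->3 ok
  [2] w  {5}  => 5  3->5 ok
  [3] w  {5}  => 5  5->5 ok
  [4] x  {1,2}  => 1  5->1 ok
  [5] x  {1,2}  => 1  1->1 ok
  [6] w  {5}  => 5  1->5 ok
  [7] x  {1,2}  => 1  5->1 ok
  [8] w  {5}  => 5  1->5 ok
  [9] x  {1,2}  => 1  5->1 ok
  [10] z  {3,4}  => 4  1->4 ok
  [11] x  {1,2}  => 1  4->1 ok
  [12] z  {3,4}  => 4  1->4 ok
  [13] w  {5}  => 5  4->5 ok
  [14] z  {3,4}  => 3  5->3 ok
  [15] x  {1,2}  => 1  3->1 ok
  [16] y  {0}  => 0  1->0 ok
  [17] w  {5}  => 5  0->5 ok
  [18] z  {3,4}  => 3  5->3 ok
  [19] z  {3,4}  => 4  3->4 ok
  [20] x  {1,2}  => 1  4->1 ok
  [21] w  {5}  => 5  1->5 ok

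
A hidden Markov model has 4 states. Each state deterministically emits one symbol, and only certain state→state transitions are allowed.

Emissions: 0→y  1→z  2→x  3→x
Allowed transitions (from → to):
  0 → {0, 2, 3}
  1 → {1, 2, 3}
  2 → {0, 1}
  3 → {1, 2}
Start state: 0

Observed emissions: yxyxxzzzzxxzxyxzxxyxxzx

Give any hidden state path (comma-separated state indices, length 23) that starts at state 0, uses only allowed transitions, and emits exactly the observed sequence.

0,2,0,3,2,1,1,1,1,3,2,1,2,0,3,1,3,2,0,3,2,1,2

  t0 'y' -> {0}, take 0 (start)
  t1 'x' -> {2,3}, take 2 (0->2 ok)
  t2 'y' -> {0}, take 0 (2->0 ok)
  t3 'x' -> {2,3}, take 3 (0->3 ok)
  t4 'x' -> {2,3}, take 2 (3->2 ok)
  t5 'z' -> {1}, take 1 (2->1 ok)
  t6 'z' -> {1}, take 1 (1->1 ok)
  t7 'z' -> {1}, take 1 (1->1 ok)
  t8 'z' -> {1}, take 1 (1->1 ok)
  t9 'x' -> {2,3}, take 3 (1->3 ok)
  t10 'x' -> {2,3}, take 2 (3->2 ok)
  t11 'z' -> {1}, take 1 (2->1 ok)
  t12 'x' -> {2,3}, take 2 (1->2 ok)
  t13 'y' -> {0}, take 0 (2->0 ok)
  t14 'x' -> {2,3}, take 3 (0->3 ok)
  t15 'z' -> {1}, take 1 (3->1 ok)
  t16 'x' -> {2,3}, take 3 (1->3 ok)
  t17 'x' -> {2,3}, take 2 (3->2 ok)
  t18 'y' -> {0}, take 0 (2->0 ok)
  t19 'x' -> {2,3}, take 3 (0->3 ok)
  t20 'x' -> {2,3}, take 2 (3->2 ok)
  t21 'z' -> {1}, take 1 (2->1 ok)
  t22 'x' -> {2,3}, take 2 (1->2 ok)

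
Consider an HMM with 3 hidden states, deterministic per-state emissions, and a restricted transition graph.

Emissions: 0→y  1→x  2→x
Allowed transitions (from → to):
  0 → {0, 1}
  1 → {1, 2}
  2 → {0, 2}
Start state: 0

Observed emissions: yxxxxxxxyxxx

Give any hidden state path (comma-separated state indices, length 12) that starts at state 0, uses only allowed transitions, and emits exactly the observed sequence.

  [0] y  {0}  => 0  start
  [1] x  {1,2}  => 1  0->1 ok
  [2] x  {1,2}  => 1  1->1 ok
  [3] x  {1,2}  => 2  1->2 ok
  [4] x  {1,2}  => 2  2->2 ok
  [5] x  {1,2}  => 2  2->2 ok
  [6] x  {1,2}  => 2  2->2 ok
  [7] x  {1,2}  => 2  2->2 ok
  [8] y  {0}  => 0  2->0 ok
  [9] x  {1,2}  => 1  0->1 ok
  [10] x  {1,2}  => 1  1->1 ok
  [11] x  {1,2}  => 1  1->1 ok

0,1,1,2,2,2,2,2,0,1,1,1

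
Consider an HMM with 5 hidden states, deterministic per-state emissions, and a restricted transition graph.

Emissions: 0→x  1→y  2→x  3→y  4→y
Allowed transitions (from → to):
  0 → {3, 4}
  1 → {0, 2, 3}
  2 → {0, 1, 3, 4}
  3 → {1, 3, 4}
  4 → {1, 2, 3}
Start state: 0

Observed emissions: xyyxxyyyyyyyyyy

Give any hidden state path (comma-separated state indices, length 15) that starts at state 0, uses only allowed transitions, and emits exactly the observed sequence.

  0: obs=x cand={0,2} pick 0 [start]
  1: obs=y cand={1,3,4} pick 3 [0->3 ok]
  2: obs=y cand={1,3,4} pick 1 [3->1 ok]
  3: obs=x cand={0,2} pick 2 [1->2 ok]
  4: obs=x cand={0,2} pick 0 [2->0 ok]
  5: obs=y cand={1,3,4} pick 3 [0->3 ok]
  6: obs=y cand={1,3,4} pick 3 [3->3 ok]
  7: obs=y cand={1,3,4} pick 1 [3->1 ok]
  8: obs=y cand={1,3,4} pick 3 [1->3 ok]
  9: obs=y cand={1,3,4} pick 4 [3->4 ok]
  10: obs=y cand={1,3,4} pick 3 [4->3 ok]
  11: obs=y cand={1,3,4} pick 3 [3->3 ok]
  12: obs=y cand={1,3,4} pick 3 [3->3 ok]
  13: obs=y cand={1,3,4} pick 4 [3->4 ok]
  14: obs=y cand={1,3,4} pick 1 [4->1 ok]

0,3,1,2,0,3,3,1,3,4,3,3,3,4,1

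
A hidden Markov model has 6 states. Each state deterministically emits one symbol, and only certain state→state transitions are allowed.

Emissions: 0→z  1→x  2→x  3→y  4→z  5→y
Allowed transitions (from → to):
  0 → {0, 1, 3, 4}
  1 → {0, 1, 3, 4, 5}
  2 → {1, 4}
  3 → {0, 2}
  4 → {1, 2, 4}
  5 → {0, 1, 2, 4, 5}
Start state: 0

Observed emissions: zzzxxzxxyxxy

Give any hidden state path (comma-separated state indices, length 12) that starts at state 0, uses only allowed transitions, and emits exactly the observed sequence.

0,0,4,2,1,4,1,1,5,2,1,3

  0: obs=z cand={0,4} pick 0 [start]
  1: obs=z cand={0,4} pick 0 [0->0 ok]
  2: obs=z cand={0,4} pick 4 [0->4 ok]
  3: obs=x cand={1,2} pick 2 [4->2 ok]
  4: obs=x cand={1,2} pick 1 [2->1 ok]
  5: obs=z cand={0,4} pick 4 [1->4 ok]
  6: obs=x cand={1,2} pick 1 [4->1 ok]
  7: obs=x cand={1,2} pick 1 [1->1 ok]
  8: obs=y cand={3,5} pick 5 [1->5 ok]
  9: obs=x cand={1,2} pick 2 [5->2 ok]
  10: obs=x cand={1,2} pick 1 [2->1 ok]
  11: obs=y cand={3,5} pick 3 [1->3 ok]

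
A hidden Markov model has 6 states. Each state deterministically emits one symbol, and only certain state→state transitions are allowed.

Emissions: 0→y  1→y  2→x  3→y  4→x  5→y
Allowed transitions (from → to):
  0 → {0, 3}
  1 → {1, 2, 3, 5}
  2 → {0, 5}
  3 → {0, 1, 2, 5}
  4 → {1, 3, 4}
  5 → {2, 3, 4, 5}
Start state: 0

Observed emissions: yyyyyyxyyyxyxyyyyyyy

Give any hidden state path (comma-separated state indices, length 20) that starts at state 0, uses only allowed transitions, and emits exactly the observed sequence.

  t0 'y' -> {0,1,3,5}, take 0 (start)
  t1 'y' -> {0,1,3,5}, take 0 (0->0 ok)
  t2 'y' -> {0,1,3,5}, take 0 (0->0 ok)
  t3 'y' -> {0,1,3,5}, take 0 (0->0 ok)
  t4 'y' -> {0,1,3,5}, take 0 (0->0 ok)
  t5 'y' -> {0,1,3,5}, take 3 (0->3 ok)
  t6 'x' -> {2,4}, take 2 (3->2 ok)
  t7 'y' -> {0,1,3,5}, take 0 (2->0 ok)
  t8 'y' -> {0,1,3,5}, take 3 (0->3 ok)
  t9 'y' -> {0,1,3,5}, take 1 (3->1 ok)
  t10 'x' -> {2,4}, take 2 (1->2 ok)
  t11 'y' -> {0,1,3,5}, take 5 (2->5 ok)
  t12 'x' -> {2,4}, take 4 (5->4 ok)
  t13 'y' -> {0,1,3,5}, take 1 (4->1 ok)
  t14 'y' -> {0,1,3,5}, take 5 (1->5 ok)
  t15 'y' -> {0,1,3,5}, take 3 (5->3 ok)
  t16 'y' -> {0,1,3,5}, take 0 (3->0 ok)
  t17 'y' -> {0,1,3,5}, take 0 (0->0 ok)
  t18 'y' -> {0,1,3,5}, take 0 (0->0 ok)
  t19 'y' -> {0,1,3,5}, take 3 (0->3 ok)

0,0,0,0,0,3,2,0,3,1,2,5,4,1,5,3,0,0,0,3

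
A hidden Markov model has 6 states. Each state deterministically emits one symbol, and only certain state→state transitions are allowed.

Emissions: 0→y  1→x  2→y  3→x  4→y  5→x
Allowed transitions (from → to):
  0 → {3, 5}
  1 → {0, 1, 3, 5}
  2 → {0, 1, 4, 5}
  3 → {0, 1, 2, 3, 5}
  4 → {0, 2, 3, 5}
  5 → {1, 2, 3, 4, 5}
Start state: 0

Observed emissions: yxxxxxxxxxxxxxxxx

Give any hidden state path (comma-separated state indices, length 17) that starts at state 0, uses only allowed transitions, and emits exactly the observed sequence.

  0: obs=y cand={0,2,4} pick 0 [start]
  1: obs=x cand={1,3,5} pick 5 [0->5 ok]
  2: obs=x cand={1,3,5} pick 1 [5->1 ok]
  3: obs=x cand={1,3,5} pick 5 [1->5 ok]
  4: obs=x cand={1,3,5} pick 5 [5->5 ok]
  5: obs=x cand={1,3,5} pick 5 [5->5 ok]
  6: obs=x cand={1,3,5} pick 3 [5->3 ok]
  7: obs=x cand={1,3,5} pick 3 [3->3 ok]
  8: obs=x cand={1,3,5} pick 3 [3->3 ok]
  9: obs=x cand={1,3,5} pick 1 [3->1 ok]
  10: obs=x cand={1,3,5} pick 1 [1->1 ok]
  11: obs=x cand={1,3,5} pick 5 [1->5 ok]
  12: obs=x cand={1,3,5} pick 1 [5->1 ok]
  13: obs=x cand={1,3,5} pick 1 [1->1 ok]
  14: obs=x cand={1,3,5} pick 1 [1->1 ok]
  15: obs=x cand={1,3,5} pick 5 [1->5 ok]
  16: obs=x cand={1,3,5} pick 1 [5->1 ok]

0,5,1,5,5,5,3,3,3,1,1,5,1,1,1,5,1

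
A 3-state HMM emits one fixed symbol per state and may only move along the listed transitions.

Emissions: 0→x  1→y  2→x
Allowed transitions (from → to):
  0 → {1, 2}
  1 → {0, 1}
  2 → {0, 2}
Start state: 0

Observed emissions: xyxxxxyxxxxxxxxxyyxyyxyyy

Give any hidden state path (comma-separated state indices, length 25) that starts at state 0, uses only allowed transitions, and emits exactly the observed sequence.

  pos 0: x in {0,2}, choose 0; start
  pos 1: y in {1}, choose 1; 0->1 ok
  pos 2: x in {0,2}, choose 0; 1->0 ok
  pos 3: x in {0,2}, choose 2; 0->2 ok
  pos 4: x in {0,2}, choose 2; 2->2 ok
  pos 5: x in {0,2}, choose 0; 2->0 ok
  pos 6: y in {1}, choose 1; 0->1 ok
  pos 7: x in {0,2}, choose 0; 1->0 ok
  pos 8: x in {0,2}, choose 2; 0->2 ok
  pos 9: x in {0,2}, choose 2; 2->2 ok
  pos 10: x in {0,2}, choose 2; 2->2 ok
  pos 11: x in {0,2}, choose 2; 2->2 ok
  pos 12: x in {0,2}, choose 0; 2->0 ok
  pos 13: x in {0,2}, choose 2; 0->2 ok
  pos 14: x in {0,2}, choose 2; 2->2 ok
  pos 15: x in {0,2}, choose 0; 2->0 ok
  pos 16: y in {1}, choose 1; 0->1 ok
  pos 17: y in {1}, choose 1; 1->1 ok
  pos 18: x in {0,2}, choose 0; 1->0 ok
  pos 19: y in {1}, choose 1; 0->1 ok
  pos 20: y in {1}, choose 1; 1->1 ok
  pos 21: x in {0,2}, choose 0; 1->0 ok
  pos 22: y in {1}, choose 1; 0->1 ok
  pos 23: y in {1}, choose 1; 1->1 ok
  pos 24: y in {1}, choose 1; 1->1 ok

0,1,0,2,2,0,1,0,2,2,2,2,0,2,2,0,1,1,0,1,1,0,1,1,1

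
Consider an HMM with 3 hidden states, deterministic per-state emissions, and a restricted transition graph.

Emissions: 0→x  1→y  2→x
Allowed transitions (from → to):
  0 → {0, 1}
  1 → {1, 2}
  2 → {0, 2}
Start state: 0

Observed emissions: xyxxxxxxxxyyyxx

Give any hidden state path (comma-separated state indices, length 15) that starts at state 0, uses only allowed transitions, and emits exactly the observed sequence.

0,1,2,2,2,2,2,0,0,0,1,1,1,2,0

  pos 0: x in {0,2}, choose 0; start
  pos 1: y in {1}, choose 1; 0->1 ok
  pos 2: x in {0,2}, choose 2; 1->2 ok
  pos 3: x in {0,2}, choose 2; 2->2 ok
  pos 4: x in {0,2}, choose 2; 2->2 ok
  pos 5: x in {0,2}, choose 2; 2->2 ok
  pos 6: x in {0,2}, choose 2; 2->2 ok
  pos 7: x in {0,2}, choose 0; 2->0 ok
  pos 8: x in {0,2}, choose 0; 0->0 ok
  pos 9: x in {0,2}, choose 0; 0->0 ok
  pos 10: y in {1}, choose 1; 0->1 ok
  pos 11: y in {1}, choose 1; 1->1 ok
  pos 12: y in {1}, choose 1; 1->1 ok
  pos 13: x in {0,2}, choose 2; 1->2 ok
  pos 14: x in {0,2}, choose 0; 2->0 ok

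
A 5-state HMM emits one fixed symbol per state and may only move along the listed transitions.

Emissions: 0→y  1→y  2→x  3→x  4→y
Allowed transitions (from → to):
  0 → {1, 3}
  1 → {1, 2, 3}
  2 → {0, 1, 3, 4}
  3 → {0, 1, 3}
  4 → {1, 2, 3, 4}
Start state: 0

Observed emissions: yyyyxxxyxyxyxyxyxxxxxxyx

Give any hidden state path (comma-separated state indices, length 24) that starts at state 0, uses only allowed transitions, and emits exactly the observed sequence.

0,1,1,1,3,3,3,1,2,4,3,1,2,0,3,0,3,3,3,3,3,3,0,3

  pos 0: y in {0,1,4}, choose 0; start
  pos 1: y in {0,1,4}, choose 1; 0->1 ok
  pos 2: y in {0,1,4}, choose 1; 1->1 ok
  pos 3: y in {0,1,4}, choose 1; 1->1 ok
  pos 4: x in {2,3}, choose 3; 1->3 ok
  pos 5: x in {2,3}, choose 3; 3->3 ok
  pos 6: x in {2,3}, choose 3; 3->3 ok
  pos 7: y in {0,1,4}, choose 1; 3->1 ok
  pos 8: x in {2,3}, choose 2; 1->2 ok
  pos 9: y in {0,1,4}, choose 4; 2->4 ok
  pos 10: x in {2,3}, choose 3; 4->3 ok
  pos 11: y in {0,1,4}, choose 1; 3->1 ok
  pos 12: x in {2,3}, choose 2; 1->2 ok
  pos 13: y in {0,1,4}, choose 0; 2->0 ok
  pos 14: x in {2,3}, choose 3; 0->3 ok
  pos 15: y in {0,1,4}, choose 0; 3->0 ok
  pos 16: x in {2,3}, choose 3; 0->3 ok
  pos 17: x in {2,3}, choose 3; 3->3 ok
  pos 18: x in {2,3}, choose 3; 3->3 ok
  pos 19: x in {2,3}, choose 3; 3->3 ok
  pos 20: x in {2,3}, choose 3; 3->3 ok
  pos 21: x in {2,3}, choose 3; 3->3 ok
  pos 22: y in {0,1,4}, choose 0; 3->0 ok
  pos 23: x in {2,3}, choose 3; 0->3 ok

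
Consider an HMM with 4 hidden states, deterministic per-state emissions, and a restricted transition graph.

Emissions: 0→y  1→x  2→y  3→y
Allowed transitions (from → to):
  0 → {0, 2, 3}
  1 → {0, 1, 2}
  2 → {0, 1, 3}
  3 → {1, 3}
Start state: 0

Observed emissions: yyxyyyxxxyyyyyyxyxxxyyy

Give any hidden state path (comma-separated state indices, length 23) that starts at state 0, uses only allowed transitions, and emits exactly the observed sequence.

  pos 0: y in {0,2,3}, choose 0; start
  pos 1: y in {0,2,3}, choose 2; 0->2 ok
  pos 2: x in {1}, choose 1; 2->1 ok
  pos 3: y in {0,2,3}, choose 2; 1->2 ok
  pos 4: y in {0,2,3}, choose 0; 2->0 ok
  pos 5: y in {0,2,3}, choose 3; 0->3 ok
  pos 6: x in {1}, choose 1; 3->1 ok
  pos 7: x in {1}, choose 1; 1->1 ok
  pos 8: x in {1}, choose 1; 1->1 ok
  pos 9: y in {0,2,3}, choose 0; 1->0 ok
  pos 10: y in {0,2,3}, choose 0; 0->0 ok
  pos 11: y in {0,2,3}, choose 2; 0->2 ok
  pos 12: y in {0,2,3}, choose 3; 2->3 ok
  pos 13: y in {0,2,3}, choose 3; 3->3 ok
  pos 14: y in {0,2,3}, choose 3; 3->3 ok
  pos 15: x in {1}, choose 1; 3->1 ok
  pos 16: y in {0,2,3}, choose 2; 1->2 ok
  pos 17: x in {1}, choose 1; 2->1 ok
  pos 18: x in {1}, choose 1; 1->1 ok
  pos 19: x in {1}, choose 1; 1->1 ok
  pos 20: y in {0,2,3}, choose 2; 1->2 ok
  pos 21: y in {0,2,3}, choose 0; 2->0 ok
  pos 22: y in {0,2,3}, choose 0; 0->0 ok

0,2,1,2,0,3,1,1,1,0,0,2,3,3,3,1,2,1,1,1,2,0,0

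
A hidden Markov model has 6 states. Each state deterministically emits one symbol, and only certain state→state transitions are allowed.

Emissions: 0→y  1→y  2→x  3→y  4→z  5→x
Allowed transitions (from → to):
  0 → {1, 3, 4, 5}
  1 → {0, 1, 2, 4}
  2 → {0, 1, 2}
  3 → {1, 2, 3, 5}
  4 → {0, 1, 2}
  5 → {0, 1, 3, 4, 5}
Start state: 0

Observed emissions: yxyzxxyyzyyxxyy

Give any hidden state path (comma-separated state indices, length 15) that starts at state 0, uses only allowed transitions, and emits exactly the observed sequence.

0,5,0,4,2,2,1,0,4,1,1,2,2,1,1

  t0 'y' -> {0,1,3}, take 0 (start)
  t1 'x' -> {2,5}, take 5 (0->5 ok)
  t2 'y' -> {0,1,3}, take 0 (5->0 ok)
  t3 'z' -> {4}, take 4 (0->4 ok)
  t4 'x' -> {2,5}, take 2 (4->2 ok)
  t5 'x' -> {2,5}, take 2 (2->2 ok)
  t6 'y' -> {0,1,3}, take 1 (2->1 ok)
  t7 'y' -> {0,1,3}, take 0 (1->0 ok)
  t8 'z' -> {4}, take 4 (0->4 ok)
  t9 'y' -> {0,1,3}, take 1 (4->1 ok)
  t10 'y' -> {0,1,3}, take 1 (1->1 ok)
  t11 'x' -> {2,5}, take 2 (1->2 ok)
  t12 'x' -> {2,5}, take 2 (2->2 ok)
  t13 'y' -> {0,1,3}, take 1 (2->1 ok)
  t14 'y' -> {0,1,3}, take 1 (1->1 ok)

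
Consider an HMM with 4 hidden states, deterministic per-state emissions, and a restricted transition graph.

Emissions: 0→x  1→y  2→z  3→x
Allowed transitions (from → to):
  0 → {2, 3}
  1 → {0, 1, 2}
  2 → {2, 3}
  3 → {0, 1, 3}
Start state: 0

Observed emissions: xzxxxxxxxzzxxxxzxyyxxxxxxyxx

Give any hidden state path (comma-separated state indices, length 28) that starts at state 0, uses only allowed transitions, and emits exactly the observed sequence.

  pos 0: x in {0,3}, choose 0; start
  pos 1: z in {2}, choose 2; 0->2 ok
  pos 2: x in {0,3}, choose 3; 2->3 ok
  pos 3: x in {0,3}, choose 3; 3->3 ok
  pos 4: x in {0,3}, choose 3; 3->3 ok
  pos 5: x in {0,3}, choose 3; 3->3 ok
  pos 6: x in {0,3}, choose 0; 3->0 ok
  pos 7: x in {0,3}, choose 3; 0->3 ok
  pos 8: x in {0,3}, choose 0; 3->0 ok
  pos 9: z in {2}, choose 2; 0->2 ok
  pos 10: z in {2}, choose 2; 2->2 ok
  pos 11: x in {0,3}, choose 3; 2->3 ok
  pos 12: x in {0,3}, choose 0; 3->0 ok
  pos 13: x in {0,3}, choose 3; 0->3 ok
  pos 14: x in {0,3}, choose 0; 3->0 ok
  pos 15: z in {2}, choose 2; 0->2 ok
  pos 16: x in {0,3}, choose 3; 2->3 ok
  pos 17: y in {1}, choose 1; 3->1 ok
  pos 18: y in {1}, choose 1; 1->1 ok
  pos 19: x in {0,3}, choose 0; 1->0 ok
  pos 20: x in {0,3}, choose 3; 0->3 ok
  pos 21: x in {0,3}, choose 3; 3->3 ok
  pos 22: x in {0,3}, choose 3; 3->3 ok
  pos 23: x in {0,3}, choose 3; 3->3 ok
  pos 24: x in {0,3}, choose 3; 3->3 ok
  pos 25: y in {1}, choose 1; 3->1 ok
  pos 26: x in {0,3}, choose 0; 1->0 ok
  pos 27: x in {0,3}, choose 3; 0->3 ok

0,2,3,3,3,3,0,3,0,2,2,3,0,3,0,2,3,1,1,0,3,3,3,3,3,1,0,3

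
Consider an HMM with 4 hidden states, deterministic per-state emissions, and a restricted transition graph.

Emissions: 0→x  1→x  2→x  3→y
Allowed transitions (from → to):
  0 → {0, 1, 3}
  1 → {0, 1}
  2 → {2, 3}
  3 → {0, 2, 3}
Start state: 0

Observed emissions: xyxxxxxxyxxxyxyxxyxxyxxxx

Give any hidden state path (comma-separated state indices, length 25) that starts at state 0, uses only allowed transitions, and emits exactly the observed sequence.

  pos 0: x in {0,1,2}, choose 0; start
  pos 1: y in {3}, choose 3; 0->3 ok
  pos 2: x in {0,1,2}, choose 0; 3->0 ok
  pos 3: x in {0,1,2}, choose 0; 0->0 ok
  pos 4: x in {0,1,2}, choose 1; 0->1 ok
  pos 5: x in {0,1,2}, choose 0; 1->0 ok
  pos 6: x in {0,1,2}, choose 1; 0->1 ok
  pos 7: x in {0,1,2}, choose 0; 1->0 ok
  pos 8: y in {3}, choose 3; 0->3 ok
  pos 9: x in {0,1,2}, choose 2; 3->2 ok
  pos 10: x in {0,1,2}, choose 2; 2->2 ok
  pos 11: x in {0,1,2}, choose 2; 2->2 ok
  pos 12: y in {3}, choose 3; 2->3 ok
  pos 13: x in {0,1,2}, choose 2; 3->2 ok
  pos 14: y in {3}, choose 3; 2->3 ok
  pos 15: x in {0,1,2}, choose 2; 3->2 ok
  pos 16: x in {0,1,2}, choose 2; 2->2 ok
  pos 17: y in {3}, choose 3; 2->3 ok
  pos 18: x in {0,1,2}, choose 0; 3->0 ok
  pos 19: x in {0,1,2}, choose 0; 0->0 ok
  pos 20: y in {3}, choose 3; 0->3 ok
  pos 21: x in {0,1,2}, choose 0; 3->0 ok
  pos 22: x in {0,1,2}, choose 0; 0->0 ok
  pos 23: x in {0,1,2}, choose 0; 0->0 ok
  pos 24: x in {0,1,2}, choose 1; 0->1 ok

0,3,0,0,1,0,1,0,3,2,2,2,3,2,3,2,2,3,0,0,3,0,0,0,1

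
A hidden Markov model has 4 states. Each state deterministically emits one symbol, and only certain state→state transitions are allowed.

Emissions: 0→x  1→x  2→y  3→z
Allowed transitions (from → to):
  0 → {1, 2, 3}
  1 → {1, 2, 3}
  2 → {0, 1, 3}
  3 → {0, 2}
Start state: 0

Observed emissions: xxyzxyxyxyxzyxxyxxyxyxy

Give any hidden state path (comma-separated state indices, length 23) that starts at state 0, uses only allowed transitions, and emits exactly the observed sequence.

0,1,2,3,0,2,0,2,1,2,1,3,2,1,1,2,1,1,2,1,2,1,2

  0: obs=x cand={0,1} pick 0 [start]
  1: obs=x cand={0,1} pick 1 [0->1 ok]
  2: obs=y cand={2} pick 2 [1->2 ok]
  3: obs=z cand={3} pick 3 [2->3 ok]
  4: obs=x cand={0,1} pick 0 [3->0 ok]
  5: obs=y cand={2} pick 2 [0->2 ok]
  6: obs=x cand={0,1} pick 0 [2->0 ok]
  7: obs=y cand={2} pick 2 [0->2 ok]
  8: obs=x cand={0,1} pick 1 [2->1 ok]
  9: obs=y cand={2} pick 2 [1->2 ok]
  10: obs=x cand={0,1} pick 1 [2->1 ok]
  11: obs=z cand={3} pick 3 [1->3 ok]
  12: obs=y cand={2} pick 2 [3->2 ok]
  13: obs=x cand={0,1} pick 1 [2->1 ok]
  14: obs=x cand={0,1} pick 1 [1->1 ok]
  15: obs=y cand={2} pick 2 [1->2 ok]
  16: obs=x cand={0,1} pick 1 [2->1 ok]
  17: obs=x cand={0,1} pick 1 [1->1 ok]
  18: obs=y cand={2} pick 2 [1->2 ok]
  19: obs=x cand={0,1} pick 1 [2->1 ok]
  20: obs=y cand={2} pick 2 [1->2 ok]
  21: obs=x cand={0,1} pick 1 [2->1 ok]
  22: obs=y cand={2} pick 2 [1->2 ok]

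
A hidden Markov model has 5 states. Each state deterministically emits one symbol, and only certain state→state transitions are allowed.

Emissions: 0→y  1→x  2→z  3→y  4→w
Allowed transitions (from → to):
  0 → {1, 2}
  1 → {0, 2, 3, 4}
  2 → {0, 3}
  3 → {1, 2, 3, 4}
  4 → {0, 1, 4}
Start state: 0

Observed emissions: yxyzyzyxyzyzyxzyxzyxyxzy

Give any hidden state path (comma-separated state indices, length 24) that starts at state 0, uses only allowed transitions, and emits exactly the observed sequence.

0,1,0,2,3,2,3,1,0,2,0,2,0,1,2,0,1,2,0,1,3,1,2,3

  t0 'y' -> {0,3}, take 0 (start)
  t1 'x' -> {1}, take 1 (0->1 ok)
  t2 'y' -> {0,3}, take 0 (1->0 ok)
  t3 'z' -> {2}, take 2 (0->2 ok)
  t4 'y' -> {0,3}, take 3 (2->3 ok)
  t5 'z' -> {2}, take 2 (3->2 ok)
  t6 'y' -> {0,3}, take 3 (2->3 ok)
  t7 'x' -> {1}, take 1 (3->1 ok)
  t8 'y' -> {0,3}, take 0 (1->0 ok)
  t9 'z' -> {2}, take 2 (0->2 ok)
  t10 'y' -> {0,3}, take 0 (2->0 ok)
  t11 'z' -> {2}, take 2 (0->2 ok)
  t12 'y' -> {0,3}, take 0 (2->0 ok)
  t13 'x' -> {1}, take 1 (0->1 ok)
  t14 'z' -> {2}, take 2 (1->2 ok)
  t15 'y' -> {0,3}, take 0 (2->0 ok)
  t16 'x' -> {1}, take 1 (0->1 ok)
  t17 'z' -> {2}, take 2 (1->2 ok)
  t18 'y' -> {0,3}, take 0 (2->0 ok)
  t19 'x' -> {1}, take 1 (0->1 ok)
  t20 'y' -> {0,3}, take 3 (1->3 ok)
  t21 'x' -> {1}, take 1 (3->1 ok)
  t22 'z' -> {2}, take 2 (1->2 ok)
  t23 'y' -> {0,3}, take 3 (2->3 ok)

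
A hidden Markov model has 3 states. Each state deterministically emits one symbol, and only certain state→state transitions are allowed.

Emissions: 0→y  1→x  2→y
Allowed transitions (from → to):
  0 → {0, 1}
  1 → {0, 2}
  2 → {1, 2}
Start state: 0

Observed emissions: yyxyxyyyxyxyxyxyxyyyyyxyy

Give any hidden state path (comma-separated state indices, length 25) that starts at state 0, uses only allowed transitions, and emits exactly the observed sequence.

0,0,1,0,1,2,2,2,1,0,1,2,1,0,1,0,1,2,2,2,2,2,1,0,0

  pos 0: y in {0,2}, choose 0; start
  pos 1: y in {0,2}, choose 0; 0->0 ok
  pos 2: x in {1}, choose 1; 0->1 ok
  pos 3: y in {0,2}, choose 0; 1->0 ok
  pos 4: x in {1}, choose 1; 0->1 ok
  pos 5: y in {0,2}, choose 2; 1->2 ok
  pos 6: y in {0,2}, choose 2; 2->2 ok
  pos 7: y in {0,2}, choose 2; 2->2 ok
  pos 8: x in {1}, choose 1; 2->1 ok
  pos 9: y in {0,2}, choose 0; 1->0 ok
  pos 10: x in {1}, choose 1; 0->1 ok
  pos 11: y in {0,2}, choose 2; 1->2 ok
  pos 12: x in {1}, choose 1; 2->1 ok
  pos 13: y in {0,2}, choose 0; 1->0 ok
  pos 14: x in {1}, choose 1; 0->1 ok
  pos 15: y in {0,2}, choose 0; 1->0 ok
  pos 16: x in {1}, choose 1; 0->1 ok
  pos 17: y in {0,2}, choose 2; 1->2 ok
  pos 18: y in {0,2}, choose 2; 2->2 ok
  pos 19: y in {0,2}, choose 2; 2->2 ok
  pos 20: y in {0,2}, choose 2; 2->2 ok
  pos 21: y in {0,2}, choose 2; 2->2 ok
  pos 22: x in {1}, choose 1; 2->1 ok
  pos 23: y in {0,2}, choose 0; 1->0 ok
  pos 24: y in {0,2}, choose 0; 0->0 ok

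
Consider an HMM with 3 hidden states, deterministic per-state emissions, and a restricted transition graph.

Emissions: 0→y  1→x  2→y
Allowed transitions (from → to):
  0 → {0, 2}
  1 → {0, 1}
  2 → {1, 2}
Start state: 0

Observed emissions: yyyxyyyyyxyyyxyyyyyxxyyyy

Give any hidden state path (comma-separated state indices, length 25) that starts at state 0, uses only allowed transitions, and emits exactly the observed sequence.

0,0,2,1,0,0,0,2,2,1,0,0,2,1,0,2,2,2,2,1,1,0,2,2,2

  0: obs=y cand={0,2} pick 0 [start]
  1: obs=y cand={0,2} pick 0 [0->0 ok]
  2: obs=y cand={0,2} pick 2 [0->2 ok]
  3: obs=x cand={1} pick 1 [2->1 ok]
  4: obs=y cand={0,2} pick 0 [1->0 ok]
  5: obs=y cand={0,2} pick 0 [0->0 ok]
  6: obs=y cand={0,2} pick 0 [0->0 ok]
  7: obs=y cand={0,2} pick 2 [0->2 ok]
  8: obs=y cand={0,2} pick 2 [2->2 ok]
  9: obs=x cand={1} pick 1 [2->1 ok]
  10: obs=y cand={0,2} pick 0 [1->0 ok]
  11: obs=y cand={0,2} pick 0 [0->0 ok]
  12: obs=y cand={0,2} pick 2 [0->2 ok]
  13: obs=x cand={1} pick 1 [2->1 ok]
  14: obs=y cand={0,2} pick 0 [1->0 ok]
  15: obs=y cand={0,2} pick 2 [0->2 ok]
  16: obs=y cand={0,2} pick 2 [2->2 ok]
  17: obs=y cand={0,2} pick 2 [2->2 ok]
  18: obs=y cand={0,2} pick 2 [2->2 ok]
  19: obs=x cand={1} pick 1 [2->1 ok]
  20: obs=x cand={1} pick 1 [1->1 ok]
  21: obs=y cand={0,2} pick 0 [1->0 ok]
  22: obs=y cand={0,2} pick 2 [0->2 ok]
  23: obs=y cand={0,2} pick 2 [2->2 ok]
  24: obs=y cand={0,2} pick 2 [2->2 ok]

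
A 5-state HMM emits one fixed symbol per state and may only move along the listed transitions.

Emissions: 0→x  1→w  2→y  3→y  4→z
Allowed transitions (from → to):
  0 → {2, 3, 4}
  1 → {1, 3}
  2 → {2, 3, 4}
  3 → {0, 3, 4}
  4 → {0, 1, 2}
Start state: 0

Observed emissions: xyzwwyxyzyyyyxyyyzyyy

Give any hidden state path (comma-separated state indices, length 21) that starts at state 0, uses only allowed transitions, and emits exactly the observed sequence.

0,2,4,1,1,3,0,2,4,2,2,2,3,0,3,3,3,4,2,2,3

  [0] x  {0}  => 0  start
  [1] y  {2,3}  => 2  0->2 ok
  [2] z  {4}  => 4  2->4 ok
  [3] w  {1}  => 1  4->1 ok
  [4] w  {1}  => 1  1->1 ok
  [5] y  {2,3}  => 3  1->3 ok
  [6] x  {0}  => 0  3->0 ok
  [7] y  {2,3}  => 2  0->2 ok
  [8] z  {4}  => 4  2->4 ok
  [9] y  {2,3}  => 2  4->2 ok
  [10] y  {2,3}  => 2  2->2 ok
  [11] y  {2,3}  => 2  2->2 ok
  [12] y  {2,3}  => 3  2->3 ok
  [13] x  {0}  => 0  3->0 ok
  [14] y  {2,3}  => 3  0->3 ok
  [15] y  {2,3}  => 3  3->3 ok
  [16] y  {2,3}  => 3  3->3 ok
  [17] z  {4}  => 4  3->4 ok
  [18] y  {2,3}  => 2  4->2 ok
  [19] y  {2,3}  => 2  2->2 ok
  [20] y  {2,3}  => 3  2->3 ok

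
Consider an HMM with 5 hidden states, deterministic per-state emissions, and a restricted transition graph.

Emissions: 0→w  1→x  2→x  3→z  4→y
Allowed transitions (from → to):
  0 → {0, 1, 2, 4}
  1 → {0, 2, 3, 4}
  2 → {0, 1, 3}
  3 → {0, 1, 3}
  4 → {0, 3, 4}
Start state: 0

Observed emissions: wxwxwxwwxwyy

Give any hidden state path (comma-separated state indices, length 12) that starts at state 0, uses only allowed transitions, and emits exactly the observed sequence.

  t0 'w' -> {0}, take 0 (start)
  t1 'x' -> {1,2}, take 2 (0->2 ok)
  t2 'w' -> {0}, take 0 (2->0 ok)
  t3 'x' -> {1,2}, take 1 (0->1 ok)
  t4 'w' -> {0}, take 0 (1->0 ok)
  t5 'x' -> {1,2}, take 2 (0->2 ok)
  t6 'w' -> {0}, take 0 (2->0 ok)
  t7 'w' -> {0}, take 0 (0->0 ok)
  t8 'x' -> {1,2}, take 1 (0->1 ok)
  t9 'w' -> {0}, take 0 (1->0 ok)
  t10 'y' -> {4}, take 4 (0->4 ok)
  t11 'y' -> {4}, take 4 (4->4 ok)

0,2,0,1,0,2,0,0,1,0,4,4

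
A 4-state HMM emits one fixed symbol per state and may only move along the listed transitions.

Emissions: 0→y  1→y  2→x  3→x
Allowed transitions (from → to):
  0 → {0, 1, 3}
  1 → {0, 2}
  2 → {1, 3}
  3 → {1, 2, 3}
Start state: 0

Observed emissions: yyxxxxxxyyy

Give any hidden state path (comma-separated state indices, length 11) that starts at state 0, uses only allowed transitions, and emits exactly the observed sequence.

  t0 'y' -> {0,1}, take 0 (start)
  t1 'y' -> {0,1}, take 1 (0->1 ok)
  t2 'x' -> {2,3}, take 2 (1->2 ok)
  t3 'x' -> {2,3}, take 3 (2->3 ok)
  t4 'x' -> {2,3}, take 3 (3->3 ok)
  t5 'x' -> {2,3}, take 3 (3->3 ok)
  t6 'x' -> {2,3}, take 3 (3->3 ok)
  t7 'x' -> {2,3}, take 2 (3->2 ok)
  t8 'y' -> {0,1}, take 1 (2->1 ok)
  t9 'y' -> {0,1}, take 0 (1->0 ok)
  t10 'y' -> {0,1}, take 0 (0->0 ok)

0,1,2,3,3,3,3,2,1,0,0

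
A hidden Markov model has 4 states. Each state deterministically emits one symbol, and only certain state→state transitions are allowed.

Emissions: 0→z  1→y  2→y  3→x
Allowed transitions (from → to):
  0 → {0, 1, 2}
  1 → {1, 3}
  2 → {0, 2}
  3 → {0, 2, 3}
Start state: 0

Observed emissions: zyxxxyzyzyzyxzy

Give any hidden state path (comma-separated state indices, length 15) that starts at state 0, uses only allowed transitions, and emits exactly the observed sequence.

  t0 'z' -> {0}, take 0 (start)
  t1 'y' -> {1,2}, take 1 (0->1 ok)
  t2 'x' -> {3}, take 3 (1->3 ok)
  t3 'x' -> {3}, take 3 (3->3 ok)
  t4 'x' -> {3}, take 3 (3->3 ok)
  t5 'y' -> {1,2}, take 2 (3->2 ok)
  t6 'z' -> {0}, take 0 (2->0 ok)
  t7 'y' -> {1,2}, take 2 (0->2 ok)
  t8 'z' -> {0}, take 0 (2->0 ok)
  t9 'y' -> {1,2}, take 2 (0->2 ok)
  t10 'z' -> {0}, take 0 (2->0 ok)
  t11 'y' -> {1,2}, take 1 (0->1 ok)
  t12 'x' -> {3}, take 3 (1->3 ok)
  t13 'z' -> {0}, take 0 (3->0 ok)
  t14 'y' -> {1,2}, take 2 (0->2 ok)

0,1,3,3,3,2,0,2,0,2,0,1,3,0,2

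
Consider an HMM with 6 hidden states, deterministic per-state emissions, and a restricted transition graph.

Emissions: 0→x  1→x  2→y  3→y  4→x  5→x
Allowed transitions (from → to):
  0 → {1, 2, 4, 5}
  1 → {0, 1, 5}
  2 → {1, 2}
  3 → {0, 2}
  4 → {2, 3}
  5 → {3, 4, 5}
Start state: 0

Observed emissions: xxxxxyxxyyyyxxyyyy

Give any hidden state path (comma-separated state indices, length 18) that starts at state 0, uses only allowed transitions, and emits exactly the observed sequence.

0,1,1,0,4,2,1,0,2,2,2,2,1,5,3,2,2,2

  pos 0: x in {0,1,4,5}, choose 0; start
  pos 1: x in {0,1,4,5}, choose 1; 0->1 ok
  pos 2: x in {0,1,4,5}, choose 1; 1->1 ok
  pos 3: x in {0,1,4,5}, choose 0; 1->0 ok
  pos 4: x in {0,1,4,5}, choose 4; 0->4 ok
  pos 5: y in {2,3}, choose 2; 4->2 ok
  pos 6: x in {0,1,4,5}, choose 1; 2->1 ok
  pos 7: x in {0,1,4,5}, choose 0; 1->0 ok
  pos 8: y in {2,3}, choose 2; 0->2 ok
  pos 9: y in {2,3}, choose 2; 2->2 ok
  pos 10: y in {2,3}, choose 2; 2->2 ok
  pos 11: y in {2,3}, choose 2; 2->2 ok
  pos 12: x in {0,1,4,5}, choose 1; 2->1 ok
  pos 13: x in {0,1,4,5}, choose 5; 1->5 ok
  pos 14: y in {2,3}, choose 3; 5->3 ok
  pos 15: y in {2,3}, choose 2; 3->2 ok
  pos 16: y in {2,3}, choose 2; 2->2 ok
  pos 17: y in {2,3}, choose 2; 2->2 ok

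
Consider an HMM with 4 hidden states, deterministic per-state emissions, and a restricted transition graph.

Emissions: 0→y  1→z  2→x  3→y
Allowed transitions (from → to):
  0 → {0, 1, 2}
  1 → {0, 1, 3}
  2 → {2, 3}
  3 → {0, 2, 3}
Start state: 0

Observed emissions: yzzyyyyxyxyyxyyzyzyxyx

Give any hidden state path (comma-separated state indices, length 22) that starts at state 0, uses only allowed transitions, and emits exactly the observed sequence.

  0: obs=y cand={0,3} pick 0 [start]
  1: obs=z cand={1} pick 1 [0->1 ok]
  2: obs=z cand={1} pick 1 [1->1 ok]
  3: obs=y cand={0,3} pick 3 [1->3 ok]
  4: obs=y cand={0,3} pick 3 [3->3 ok]
  5: obs=y cand={0,3} pick 3 [3->3 ok]
  6: obs=y cand={0,3} pick 3 [3->3 ok]
  7: obs=x cand={2} pick 2 [3->2 ok]
  8: obs=y cand={0,3} pick 3 [2->3 ok]
  9: obs=x cand={2} pick 2 [3->2 ok]
  10: obs=y cand={0,3} pick 3 [2->3 ok]
  11: obs=y cand={0,3} pick 3 [3->3 ok]
  12: obs=x cand={2} pick 2 [3->2 ok]
  13: obs=y cand={0,3} pick 3 [2->3 ok]
  14: obs=y cand={0,3} pick 0 [3->0 ok]
  15: obs=z cand={1} pick 1 [0->1 ok]
  16: obs=y cand={0,3} pick 0 [1->0 ok]
  17: obs=z cand={1} pick 1 [0->1 ok]
  18: obs=y cand={0,3} pick 3 [1->3 ok]
  19: obs=x cand={2} pick 2 [3->2 ok]
  20: obs=y cand={0,3} pick 3 [2->3 ok]
  21: obs=x cand={2} pick 2 [3->2 ok]

0,1,1,3,3,3,3,2,3,2,3,3,2,3,0,1,0,1,3,2,3,2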